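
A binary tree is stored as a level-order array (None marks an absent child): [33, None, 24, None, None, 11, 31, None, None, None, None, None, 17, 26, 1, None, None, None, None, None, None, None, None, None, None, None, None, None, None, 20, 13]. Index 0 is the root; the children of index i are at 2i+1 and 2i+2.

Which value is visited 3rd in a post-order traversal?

26

Post-order visits the left subtree, then the right subtree, then the node.
At 33: no left child.
At 33: go right to 24.
  At 24: go left to 11.
    At 11: no left child.
    At 11: go right to 17.
      17 is a leaf — visit 17.
    Visit 11.
  At 24: go right to 31.
    At 31: go left to 26.
      26 is a leaf — visit 26.
    At 31: go right to 1.
      At 1: go left to 20.
        20 is a leaf — visit 20.
      At 1: go right to 13.
        13 is a leaf — visit 13.
      Visit 1.
    Visit 31.
  Visit 24.
Visit 33.
Full post-order sequence: 17, 11, 26, 20, 13, 1, 31, 24, 33.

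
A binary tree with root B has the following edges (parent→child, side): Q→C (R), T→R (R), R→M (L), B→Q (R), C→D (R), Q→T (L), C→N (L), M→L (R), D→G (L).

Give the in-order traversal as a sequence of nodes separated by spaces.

B T M L R Q N C G D

In-order visits the left subtree, then the node, then the right subtree.
At B: no left child.
Visit B.
At B: go right to Q.
  At Q: go left to T.
    At T: no left child.
    Visit T.
    At T: go right to R.
      At R: go left to M.
        At M: no left child.
        Visit M.
        At M: go right to L.
          L is a leaf — visit L.
      Visit R.
      At R: no right child.
  Visit Q.
  At Q: go right to C.
    At C: go left to N.
      N is a leaf — visit N.
    Visit C.
    At C: go right to D.
      At D: go left to G.
        G is a leaf — visit G.
      Visit D.
      At D: no right child.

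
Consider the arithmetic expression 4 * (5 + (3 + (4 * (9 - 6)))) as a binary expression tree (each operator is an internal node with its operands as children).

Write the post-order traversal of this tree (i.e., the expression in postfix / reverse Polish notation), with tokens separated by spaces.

Post-order on an expression tree gives postfix notation: for each operator, emit left operand, right operand, then the operator.

4 5 3 4 9 6 - * + + *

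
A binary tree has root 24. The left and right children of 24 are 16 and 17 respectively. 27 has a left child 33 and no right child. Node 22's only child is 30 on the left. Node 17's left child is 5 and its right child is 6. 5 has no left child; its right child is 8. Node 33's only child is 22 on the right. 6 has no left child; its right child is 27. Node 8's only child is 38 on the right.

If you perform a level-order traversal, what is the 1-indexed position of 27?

Level-order visits nodes level by level from the root, left to right within each level.
Level 0: 24
Level 1: 16, 17
Level 2: 5, 6
Level 3: 8, 27
Level 4: 38, 33
Level 5: 22
Level 6: 30
Full level-order sequence: 24, 16, 17, 5, 6, 8, 27, 38, 33, 22, 30.

7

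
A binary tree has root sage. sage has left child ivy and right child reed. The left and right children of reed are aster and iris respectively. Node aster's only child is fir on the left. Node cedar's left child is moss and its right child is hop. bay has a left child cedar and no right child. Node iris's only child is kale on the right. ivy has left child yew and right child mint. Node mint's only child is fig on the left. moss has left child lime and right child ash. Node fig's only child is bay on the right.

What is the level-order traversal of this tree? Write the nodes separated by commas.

sage, ivy, reed, yew, mint, aster, iris, fig, fir, kale, bay, cedar, moss, hop, lime, ash

Level-order visits nodes level by level from the root, left to right within each level.
Level 0: sage
Level 1: ivy, reed
Level 2: yew, mint, aster, iris
Level 3: fig, fir, kale
Level 4: bay
Level 5: cedar
Level 6: moss, hop
Level 7: lime, ash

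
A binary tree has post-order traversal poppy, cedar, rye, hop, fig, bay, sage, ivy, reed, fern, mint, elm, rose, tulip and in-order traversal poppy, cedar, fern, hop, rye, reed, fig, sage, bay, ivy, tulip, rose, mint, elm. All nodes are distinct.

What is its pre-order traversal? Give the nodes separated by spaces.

tulip fern cedar poppy reed hop rye ivy sage fig bay rose elm mint

The last element of post-order is the root; it splits in-order into left and right subtrees.
Root tulip: left subtree has 10 nodes {poppy, cedar, fern, hop, rye, reed, fig, sage, bay, ivy}, right has 3 {rose, mint, elm}.
  Root fern: left subtree has 2 nodes {poppy, cedar}, right has 7 {hop, rye, reed, fig, sage, bay, ivy}.
    Root cedar: left subtree has 1 node {poppy}, right has 0 { }.
    Root reed: left subtree has 2 nodes {hop, rye}, right has 4 {fig, sage, bay, ivy}.
      Root hop: left subtree has 0 nodes { }, right has 1 {rye}.
      Root ivy: left subtree has 3 nodes {fig, sage, bay}, right has 0 { }.
        Root sage: left subtree has 1 node {fig}, right has 1 {bay}.
  Root rose: left subtree has 0 nodes { }, right has 2 {mint, elm}.
    Root elm: left subtree has 1 node {mint}, right has 0 { }.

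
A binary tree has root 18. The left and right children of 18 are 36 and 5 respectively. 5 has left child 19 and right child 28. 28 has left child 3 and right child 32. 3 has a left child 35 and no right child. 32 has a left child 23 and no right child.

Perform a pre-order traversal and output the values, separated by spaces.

Pre-order visits the node, then its left subtree, then its right subtree.
Visit 18.
At 18: go left to 36.
  36 is a leaf — visit 36.
At 18: go right to 5.
  Visit 5.
  At 5: go left to 19.
    19 is a leaf — visit 19.
  At 5: go right to 28.
    Visit 28.
    At 28: go left to 3.
      Visit 3.
      At 3: go left to 35.
        35 is a leaf — visit 35.
      At 3: no right child.
    At 28: go right to 32.
      Visit 32.
      At 32: go left to 23.
        23 is a leaf — visit 23.
      At 32: no right child.

18 36 5 19 28 3 35 32 23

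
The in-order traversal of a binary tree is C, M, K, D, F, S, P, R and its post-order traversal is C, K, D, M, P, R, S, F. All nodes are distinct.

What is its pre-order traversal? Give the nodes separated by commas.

F, M, C, D, K, S, R, P

The last element of post-order is the root; it splits in-order into left and right subtrees.
Root F: left subtree has 4 nodes {C, M, K, D}, right has 3 {S, P, R}.
  Root M: left subtree has 1 node {C}, right has 2 {K, D}.
    Root D: left subtree has 1 node {K}, right has 0 { }.
  Root S: left subtree has 0 nodes { }, right has 2 {P, R}.
    Root R: left subtree has 1 node {P}, right has 0 { }.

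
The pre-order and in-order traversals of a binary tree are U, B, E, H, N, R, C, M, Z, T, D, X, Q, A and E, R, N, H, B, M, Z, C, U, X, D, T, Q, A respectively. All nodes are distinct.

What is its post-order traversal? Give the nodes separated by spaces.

R N H E Z M C B X D A Q T U

The first element of pre-order is the root; it splits in-order into left and right subtrees.
Root U: left subtree has 8 nodes {E, R, N, H, B, M, Z, C}, right has 5 {X, D, T, Q, A}.
  Root B: left subtree has 4 nodes {E, R, N, H}, right has 3 {M, Z, C}.
    Root E: left subtree has 0 nodes { }, right has 3 {R, N, H}.
      Root H: left subtree has 2 nodes {R, N}, right has 0 { }.
        Root N: left subtree has 1 node {R}, right has 0 { }.
    Root C: left subtree has 2 nodes {M, Z}, right has 0 { }.
      Root M: left subtree has 0 nodes { }, right has 1 {Z}.
  Root T: left subtree has 2 nodes {X, D}, right has 2 {Q, A}.
    Root D: left subtree has 1 node {X}, right has 0 { }.
    Root Q: left subtree has 0 nodes { }, right has 1 {A}.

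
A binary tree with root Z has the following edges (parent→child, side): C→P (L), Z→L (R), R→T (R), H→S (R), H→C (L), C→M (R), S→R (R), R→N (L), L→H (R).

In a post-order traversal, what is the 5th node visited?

Post-order visits the left subtree, then the right subtree, then the node.
At Z: no left child.
At Z: go right to L.
  At L: no left child.
  At L: go right to H.
    At H: go left to C.
      At C: go left to P.
        P is a leaf — visit P.
      At C: go right to M.
        M is a leaf — visit M.
      Visit C.
    At H: go right to S.
      At S: no left child.
      At S: go right to R.
        At R: go left to N.
          N is a leaf — visit N.
        At R: go right to T.
          T is a leaf — visit T.
        Visit R.
      Visit S.
    Visit H.
  Visit L.
Visit Z.
Full post-order sequence: P, M, C, N, T, R, S, H, L, Z.

T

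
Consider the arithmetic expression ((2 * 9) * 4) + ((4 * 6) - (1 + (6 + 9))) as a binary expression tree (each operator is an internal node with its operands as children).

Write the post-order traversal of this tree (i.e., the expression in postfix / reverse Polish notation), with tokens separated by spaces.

2 9 * 4 * 4 6 * 1 6 9 + + - +

Post-order on an expression tree gives postfix notation: for each operator, emit left operand, right operand, then the operator.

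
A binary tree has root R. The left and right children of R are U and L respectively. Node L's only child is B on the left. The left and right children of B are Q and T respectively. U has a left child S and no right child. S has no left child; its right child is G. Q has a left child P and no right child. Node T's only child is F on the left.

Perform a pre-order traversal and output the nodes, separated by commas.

Pre-order visits the node, then its left subtree, then its right subtree.
Visit R.
At R: go left to U.
  Visit U.
  At U: go left to S.
    Visit S.
    At S: no left child.
    At S: go right to G.
      G is a leaf — visit G.
  At U: no right child.
At R: go right to L.
  Visit L.
  At L: go left to B.
    Visit B.
    At B: go left to Q.
      Visit Q.
      At Q: go left to P.
        P is a leaf — visit P.
      At Q: no right child.
    At B: go right to T.
      Visit T.
      At T: go left to F.
        F is a leaf — visit F.
      At T: no right child.
  At L: no right child.

R, U, S, G, L, B, Q, P, T, F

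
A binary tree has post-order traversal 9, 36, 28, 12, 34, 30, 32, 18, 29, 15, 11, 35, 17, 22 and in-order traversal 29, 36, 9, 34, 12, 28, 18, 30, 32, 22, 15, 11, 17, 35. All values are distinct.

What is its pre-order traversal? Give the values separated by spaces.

22 29 18 34 36 9 12 28 32 30 17 11 15 35

The last element of post-order is the root; it splits in-order into left and right subtrees.
Root 22: left subtree has 9 nodes {29, 36, 9, 34, 12, 28, 18, 30, 32}, right has 4 {15, 11, 17, 35}.
  Root 29: left subtree has 0 nodes { }, right has 8 {36, 9, 34, 12, 28, 18, 30, 32}.
    Root 18: left subtree has 5 nodes {36, 9, 34, 12, 28}, right has 2 {30, 32}.
      Root 34: left subtree has 2 nodes {36, 9}, right has 2 {12, 28}.
        Root 36: left subtree has 0 nodes { }, right has 1 {9}.
        Root 12: left subtree has 0 nodes { }, right has 1 {28}.
      Root 32: left subtree has 1 node {30}, right has 0 { }.
  Root 17: left subtree has 2 nodes {15, 11}, right has 1 {35}.
    Root 11: left subtree has 1 node {15}, right has 0 { }.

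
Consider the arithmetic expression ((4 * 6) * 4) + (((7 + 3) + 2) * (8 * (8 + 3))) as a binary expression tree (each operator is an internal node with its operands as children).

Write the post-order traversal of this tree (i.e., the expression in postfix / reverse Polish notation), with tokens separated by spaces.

Post-order on an expression tree gives postfix notation: for each operator, emit left operand, right operand, then the operator.

4 6 * 4 * 7 3 + 2 + 8 8 3 + * * +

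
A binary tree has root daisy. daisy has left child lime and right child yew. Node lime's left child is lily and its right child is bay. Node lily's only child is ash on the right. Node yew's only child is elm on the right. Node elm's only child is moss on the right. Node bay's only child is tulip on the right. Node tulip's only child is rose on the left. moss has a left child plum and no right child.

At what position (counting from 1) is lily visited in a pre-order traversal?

3

Pre-order visits the node, then its left subtree, then its right subtree.
Visit daisy.
At daisy: go left to lime.
  Visit lime.
  At lime: go left to lily.
    Visit lily.
    At lily: no left child.
    At lily: go right to ash.
      ash is a leaf — visit ash.
  At lime: go right to bay.
    Visit bay.
    At bay: no left child.
    At bay: go right to tulip.
      Visit tulip.
      At tulip: go left to rose.
        rose is a leaf — visit rose.
      At tulip: no right child.
At daisy: go right to yew.
  Visit yew.
  At yew: no left child.
  At yew: go right to elm.
    Visit elm.
    At elm: no left child.
    At elm: go right to moss.
      Visit moss.
      At moss: go left to plum.
        plum is a leaf — visit plum.
      At moss: no right child.
Full pre-order sequence: daisy, lime, lily, ash, bay, tulip, rose, yew, elm, moss, plum.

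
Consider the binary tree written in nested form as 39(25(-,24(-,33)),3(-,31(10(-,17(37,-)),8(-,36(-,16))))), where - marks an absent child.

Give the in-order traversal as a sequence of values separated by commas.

25, 24, 33, 39, 3, 10, 37, 17, 31, 8, 36, 16

In-order visits the left subtree, then the node, then the right subtree.
At 39: go left to 25.
  At 25: no left child.
  Visit 25.
  At 25: go right to 24.
    At 24: no left child.
    Visit 24.
    At 24: go right to 33.
      33 is a leaf — visit 33.
Visit 39.
At 39: go right to 3.
  At 3: no left child.
  Visit 3.
  At 3: go right to 31.
    At 31: go left to 10.
      At 10: no left child.
      Visit 10.
      At 10: go right to 17.
        At 17: go left to 37.
          37 is a leaf — visit 37.
        Visit 17.
        At 17: no right child.
    Visit 31.
    At 31: go right to 8.
      At 8: no left child.
      Visit 8.
      At 8: go right to 36.
        At 36: no left child.
        Visit 36.
        At 36: go right to 16.
          16 is a leaf — visit 16.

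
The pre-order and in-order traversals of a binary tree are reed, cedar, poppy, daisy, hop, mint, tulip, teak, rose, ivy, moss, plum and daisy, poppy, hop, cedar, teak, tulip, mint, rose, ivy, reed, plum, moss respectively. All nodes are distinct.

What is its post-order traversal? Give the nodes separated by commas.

daisy, hop, poppy, teak, tulip, ivy, rose, mint, cedar, plum, moss, reed

The first element of pre-order is the root; it splits in-order into left and right subtrees.
Root reed: left subtree has 9 nodes {daisy, poppy, hop, cedar, teak, tulip, mint, rose, ivy}, right has 2 {plum, moss}.
  Root cedar: left subtree has 3 nodes {daisy, poppy, hop}, right has 5 {teak, tulip, mint, rose, ivy}.
    Root poppy: left subtree has 1 node {daisy}, right has 1 {hop}.
    Root mint: left subtree has 2 nodes {teak, tulip}, right has 2 {rose, ivy}.
      Root tulip: left subtree has 1 node {teak}, right has 0 { }.
      Root rose: left subtree has 0 nodes { }, right has 1 {ivy}.
  Root moss: left subtree has 1 node {plum}, right has 0 { }.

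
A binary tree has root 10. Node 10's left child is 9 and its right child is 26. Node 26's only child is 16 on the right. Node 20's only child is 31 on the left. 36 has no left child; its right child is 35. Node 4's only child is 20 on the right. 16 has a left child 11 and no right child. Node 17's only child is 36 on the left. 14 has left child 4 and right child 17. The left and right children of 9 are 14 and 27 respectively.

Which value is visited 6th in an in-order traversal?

35

In-order visits the left subtree, then the node, then the right subtree.
At 10: go left to 9.
  At 9: go left to 14.
    At 14: go left to 4.
      At 4: no left child.
      Visit 4.
      At 4: go right to 20.
        At 20: go left to 31.
          31 is a leaf — visit 31.
        Visit 20.
        At 20: no right child.
    Visit 14.
    At 14: go right to 17.
      At 17: go left to 36.
        At 36: no left child.
        Visit 36.
        At 36: go right to 35.
          35 is a leaf — visit 35.
      Visit 17.
      At 17: no right child.
  Visit 9.
  At 9: go right to 27.
    27 is a leaf — visit 27.
Visit 10.
At 10: go right to 26.
  At 26: no left child.
  Visit 26.
  At 26: go right to 16.
    At 16: go left to 11.
      11 is a leaf — visit 11.
    Visit 16.
    At 16: no right child.
Full in-order sequence: 4, 31, 20, 14, 36, 35, 17, 9, 27, 10, 26, 11, 16.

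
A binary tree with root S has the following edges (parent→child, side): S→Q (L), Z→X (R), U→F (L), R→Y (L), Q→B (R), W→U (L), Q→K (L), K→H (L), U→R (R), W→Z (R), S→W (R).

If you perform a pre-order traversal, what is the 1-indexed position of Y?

10

Pre-order visits the node, then its left subtree, then its right subtree.
Visit S.
At S: go left to Q.
  Visit Q.
  At Q: go left to K.
    Visit K.
    At K: go left to H.
      H is a leaf — visit H.
    At K: no right child.
  At Q: go right to B.
    B is a leaf — visit B.
At S: go right to W.
  Visit W.
  At W: go left to U.
    Visit U.
    At U: go left to F.
      F is a leaf — visit F.
    At U: go right to R.
      Visit R.
      At R: go left to Y.
        Y is a leaf — visit Y.
      At R: no right child.
  At W: go right to Z.
    Visit Z.
    At Z: no left child.
    At Z: go right to X.
      X is a leaf — visit X.
Full pre-order sequence: S, Q, K, H, B, W, U, F, R, Y, Z, X.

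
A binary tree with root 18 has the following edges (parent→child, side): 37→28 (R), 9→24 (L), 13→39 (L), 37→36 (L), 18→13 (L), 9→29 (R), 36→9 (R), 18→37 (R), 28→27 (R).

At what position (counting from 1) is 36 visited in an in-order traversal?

In-order visits the left subtree, then the node, then the right subtree.
At 18: go left to 13.
  At 13: go left to 39.
    39 is a leaf — visit 39.
  Visit 13.
  At 13: no right child.
Visit 18.
At 18: go right to 37.
  At 37: go left to 36.
    At 36: no left child.
    Visit 36.
    At 36: go right to 9.
      At 9: go left to 24.
        24 is a leaf — visit 24.
      Visit 9.
      At 9: go right to 29.
        29 is a leaf — visit 29.
  Visit 37.
  At 37: go right to 28.
    At 28: no left child.
    Visit 28.
    At 28: go right to 27.
      27 is a leaf — visit 27.
Full in-order sequence: 39, 13, 18, 36, 24, 9, 29, 37, 28, 27.

4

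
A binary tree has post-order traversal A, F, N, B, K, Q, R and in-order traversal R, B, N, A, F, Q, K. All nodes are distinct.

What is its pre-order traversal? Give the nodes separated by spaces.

R Q B N F A K

The last element of post-order is the root; it splits in-order into left and right subtrees.
Root R: left subtree has 0 nodes { }, right has 6 {B, N, A, F, Q, K}.
  Root Q: left subtree has 4 nodes {B, N, A, F}, right has 1 {K}.
    Root B: left subtree has 0 nodes { }, right has 3 {N, A, F}.
      Root N: left subtree has 0 nodes { }, right has 2 {A, F}.
        Root F: left subtree has 1 node {A}, right has 0 { }.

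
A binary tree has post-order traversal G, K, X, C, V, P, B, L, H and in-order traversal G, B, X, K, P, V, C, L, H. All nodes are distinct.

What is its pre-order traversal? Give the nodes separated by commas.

The last element of post-order is the root; it splits in-order into left and right subtrees.
Root H: left subtree has 8 nodes {G, B, X, K, P, V, C, L}, right has 0 { }.
  Root L: left subtree has 7 nodes {G, B, X, K, P, V, C}, right has 0 { }.
    Root B: left subtree has 1 node {G}, right has 5 {X, K, P, V, C}.
      Root P: left subtree has 2 nodes {X, K}, right has 2 {V, C}.
        Root X: left subtree has 0 nodes { }, right has 1 {K}.
        Root V: left subtree has 0 nodes { }, right has 1 {C}.

H, L, B, G, P, X, K, V, C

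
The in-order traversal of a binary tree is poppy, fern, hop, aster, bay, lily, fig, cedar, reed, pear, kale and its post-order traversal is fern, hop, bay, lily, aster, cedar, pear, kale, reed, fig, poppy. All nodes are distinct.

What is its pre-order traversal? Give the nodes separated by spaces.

poppy fig aster hop fern lily bay reed cedar kale pear

The last element of post-order is the root; it splits in-order into left and right subtrees.
Root poppy: left subtree has 0 nodes { }, right has 10 {fern, hop, aster, bay, lily, fig, cedar, reed, pear, kale}.
  Root fig: left subtree has 5 nodes {fern, hop, aster, bay, lily}, right has 4 {cedar, reed, pear, kale}.
    Root aster: left subtree has 2 nodes {fern, hop}, right has 2 {bay, lily}.
      Root hop: left subtree has 1 node {fern}, right has 0 { }.
      Root lily: left subtree has 1 node {bay}, right has 0 { }.
    Root reed: left subtree has 1 node {cedar}, right has 2 {pear, kale}.
      Root kale: left subtree has 1 node {pear}, right has 0 { }.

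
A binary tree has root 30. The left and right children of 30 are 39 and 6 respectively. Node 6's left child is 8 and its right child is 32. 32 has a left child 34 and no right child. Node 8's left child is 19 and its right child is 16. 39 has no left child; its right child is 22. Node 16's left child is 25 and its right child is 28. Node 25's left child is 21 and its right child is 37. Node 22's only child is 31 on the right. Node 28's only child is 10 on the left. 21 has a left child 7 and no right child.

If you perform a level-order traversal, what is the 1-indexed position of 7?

16

Level-order visits nodes level by level from the root, left to right within each level.
Level 0: 30
Level 1: 39, 6
Level 2: 22, 8, 32
Level 3: 31, 19, 16, 34
Level 4: 25, 28
Level 5: 21, 37, 10
Level 6: 7
Full level-order sequence: 30, 39, 6, 22, 8, 32, 31, 19, 16, 34, 25, 28, 21, 37, 10, 7.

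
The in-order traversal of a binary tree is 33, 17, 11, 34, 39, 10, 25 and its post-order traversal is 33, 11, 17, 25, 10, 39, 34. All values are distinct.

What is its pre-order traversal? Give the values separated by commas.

The last element of post-order is the root; it splits in-order into left and right subtrees.
Root 34: left subtree has 3 nodes {33, 17, 11}, right has 3 {39, 10, 25}.
  Root 17: left subtree has 1 node {33}, right has 1 {11}.
  Root 39: left subtree has 0 nodes { }, right has 2 {10, 25}.
    Root 10: left subtree has 0 nodes { }, right has 1 {25}.

34, 17, 33, 11, 39, 10, 25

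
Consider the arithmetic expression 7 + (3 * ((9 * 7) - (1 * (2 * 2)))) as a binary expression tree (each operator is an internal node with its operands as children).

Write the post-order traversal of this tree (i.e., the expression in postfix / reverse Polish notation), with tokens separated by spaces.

7 3 9 7 * 1 2 2 * * - * +

Post-order on an expression tree gives postfix notation: for each operator, emit left operand, right operand, then the operator.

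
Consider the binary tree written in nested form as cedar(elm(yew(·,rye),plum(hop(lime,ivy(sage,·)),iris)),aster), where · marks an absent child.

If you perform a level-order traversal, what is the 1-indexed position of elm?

Level-order visits nodes level by level from the root, left to right within each level.
Level 0: cedar
Level 1: elm, aster
Level 2: yew, plum
Level 3: rye, hop, iris
Level 4: lime, ivy
Level 5: sage
Full level-order sequence: cedar, elm, aster, yew, plum, rye, hop, iris, lime, ivy, sage.

2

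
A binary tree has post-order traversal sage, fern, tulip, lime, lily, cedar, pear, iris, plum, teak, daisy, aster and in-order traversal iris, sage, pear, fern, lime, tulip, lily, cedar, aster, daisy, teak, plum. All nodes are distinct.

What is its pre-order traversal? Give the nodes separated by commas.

aster, iris, pear, sage, cedar, lily, lime, fern, tulip, daisy, teak, plum

The last element of post-order is the root; it splits in-order into left and right subtrees.
Root aster: left subtree has 8 nodes {iris, sage, pear, fern, lime, tulip, lily, cedar}, right has 3 {daisy, teak, plum}.
  Root iris: left subtree has 0 nodes { }, right has 7 {sage, pear, fern, lime, tulip, lily, cedar}.
    Root pear: left subtree has 1 node {sage}, right has 5 {fern, lime, tulip, lily, cedar}.
      Root cedar: left subtree has 4 nodes {fern, lime, tulip, lily}, right has 0 { }.
        Root lily: left subtree has 3 nodes {fern, lime, tulip}, right has 0 { }.
          Root lime: left subtree has 1 node {fern}, right has 1 {tulip}.
  Root daisy: left subtree has 0 nodes { }, right has 2 {teak, plum}.
    Root teak: left subtree has 0 nodes { }, right has 1 {plum}.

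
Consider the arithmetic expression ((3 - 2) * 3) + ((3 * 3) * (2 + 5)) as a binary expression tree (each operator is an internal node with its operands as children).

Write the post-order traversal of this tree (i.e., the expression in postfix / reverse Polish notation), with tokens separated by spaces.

3 2 - 3 * 3 3 * 2 5 + * +

Post-order on an expression tree gives postfix notation: for each operator, emit left operand, right operand, then the operator.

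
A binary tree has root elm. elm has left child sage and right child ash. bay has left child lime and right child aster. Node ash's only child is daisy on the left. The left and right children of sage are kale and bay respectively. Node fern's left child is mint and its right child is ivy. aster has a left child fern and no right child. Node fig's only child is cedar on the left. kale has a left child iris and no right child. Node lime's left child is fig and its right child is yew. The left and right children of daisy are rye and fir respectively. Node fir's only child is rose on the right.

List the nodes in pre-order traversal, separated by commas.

elm, sage, kale, iris, bay, lime, fig, cedar, yew, aster, fern, mint, ivy, ash, daisy, rye, fir, rose

Pre-order visits the node, then its left subtree, then its right subtree.
Visit elm.
At elm: go left to sage.
  Visit sage.
  At sage: go left to kale.
    Visit kale.
    At kale: go left to iris.
      iris is a leaf — visit iris.
    At kale: no right child.
  At sage: go right to bay.
    Visit bay.
    At bay: go left to lime.
      Visit lime.
      At lime: go left to fig.
        Visit fig.
        At fig: go left to cedar.
          cedar is a leaf — visit cedar.
        At fig: no right child.
      At lime: go right to yew.
        yew is a leaf — visit yew.
    At bay: go right to aster.
      Visit aster.
      At aster: go left to fern.
        Visit fern.
        At fern: go left to mint.
          mint is a leaf — visit mint.
        At fern: go right to ivy.
          ivy is a leaf — visit ivy.
      At aster: no right child.
At elm: go right to ash.
  Visit ash.
  At ash: go left to daisy.
    Visit daisy.
    At daisy: go left to rye.
      rye is a leaf — visit rye.
    At daisy: go right to fir.
      Visit fir.
      At fir: no left child.
      At fir: go right to rose.
        rose is a leaf — visit rose.
  At ash: no right child.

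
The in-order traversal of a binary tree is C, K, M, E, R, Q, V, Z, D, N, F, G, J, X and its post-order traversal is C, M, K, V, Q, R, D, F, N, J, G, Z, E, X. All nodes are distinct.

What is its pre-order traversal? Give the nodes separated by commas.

The last element of post-order is the root; it splits in-order into left and right subtrees.
Root X: left subtree has 13 nodes {C, K, M, E, R, Q, V, Z, D, N, F, G, J}, right has 0 { }.
  Root E: left subtree has 3 nodes {C, K, M}, right has 9 {R, Q, V, Z, D, N, F, G, J}.
    Root K: left subtree has 1 node {C}, right has 1 {M}.
    Root Z: left subtree has 3 nodes {R, Q, V}, right has 5 {D, N, F, G, J}.
      Root R: left subtree has 0 nodes { }, right has 2 {Q, V}.
        Root Q: left subtree has 0 nodes { }, right has 1 {V}.
      Root G: left subtree has 3 nodes {D, N, F}, right has 1 {J}.
        Root N: left subtree has 1 node {D}, right has 1 {F}.

X, E, K, C, M, Z, R, Q, V, G, N, D, F, J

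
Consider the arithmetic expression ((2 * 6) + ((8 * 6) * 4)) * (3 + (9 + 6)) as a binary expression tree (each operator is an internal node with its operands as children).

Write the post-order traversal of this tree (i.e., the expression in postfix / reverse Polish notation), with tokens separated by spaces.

Post-order on an expression tree gives postfix notation: for each operator, emit left operand, right operand, then the operator.

2 6 * 8 6 * 4 * + 3 9 6 + + *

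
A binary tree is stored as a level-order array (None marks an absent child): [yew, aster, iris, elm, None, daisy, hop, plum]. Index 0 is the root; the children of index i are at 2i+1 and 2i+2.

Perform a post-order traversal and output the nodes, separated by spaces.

Post-order visits the left subtree, then the right subtree, then the node.
At yew: go left to aster.
  At aster: go left to elm.
    At elm: go left to plum.
      plum is a leaf — visit plum.
    At elm: no right child.
    Visit elm.
  At aster: no right child.
  Visit aster.
At yew: go right to iris.
  At iris: go left to daisy.
    daisy is a leaf — visit daisy.
  At iris: go right to hop.
    hop is a leaf — visit hop.
  Visit iris.
Visit yew.

plum elm aster daisy hop iris yew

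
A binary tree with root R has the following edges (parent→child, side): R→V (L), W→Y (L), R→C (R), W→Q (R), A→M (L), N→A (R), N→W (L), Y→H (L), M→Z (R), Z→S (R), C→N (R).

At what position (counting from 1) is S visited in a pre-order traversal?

Pre-order visits the node, then its left subtree, then its right subtree.
Visit R.
At R: go left to V.
  V is a leaf — visit V.
At R: go right to C.
  Visit C.
  At C: no left child.
  At C: go right to N.
    Visit N.
    At N: go left to W.
      Visit W.
      At W: go left to Y.
        Visit Y.
        At Y: go left to H.
          H is a leaf — visit H.
        At Y: no right child.
      At W: go right to Q.
        Q is a leaf — visit Q.
    At N: go right to A.
      Visit A.
      At A: go left to M.
        Visit M.
        At M: no left child.
        At M: go right to Z.
          Visit Z.
          At Z: no left child.
          At Z: go right to S.
            S is a leaf — visit S.
      At A: no right child.
Full pre-order sequence: R, V, C, N, W, Y, H, Q, A, M, Z, S.

12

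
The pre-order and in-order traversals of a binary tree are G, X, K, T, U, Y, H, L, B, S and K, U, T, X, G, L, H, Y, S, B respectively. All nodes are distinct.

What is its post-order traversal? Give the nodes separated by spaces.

The first element of pre-order is the root; it splits in-order into left and right subtrees.
Root G: left subtree has 4 nodes {K, U, T, X}, right has 5 {L, H, Y, S, B}.
  Root X: left subtree has 3 nodes {K, U, T}, right has 0 { }.
    Root K: left subtree has 0 nodes { }, right has 2 {U, T}.
      Root T: left subtree has 1 node {U}, right has 0 { }.
  Root Y: left subtree has 2 nodes {L, H}, right has 2 {S, B}.
    Root H: left subtree has 1 node {L}, right has 0 { }.
    Root B: left subtree has 1 node {S}, right has 0 { }.

U T K X L H S B Y G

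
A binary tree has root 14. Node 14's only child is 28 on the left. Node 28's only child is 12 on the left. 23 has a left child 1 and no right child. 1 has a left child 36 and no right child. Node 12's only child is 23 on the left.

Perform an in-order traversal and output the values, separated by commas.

In-order visits the left subtree, then the node, then the right subtree.
At 14: go left to 28.
  At 28: go left to 12.
    At 12: go left to 23.
      At 23: go left to 1.
        At 1: go left to 36.
          36 is a leaf — visit 36.
        Visit 1.
        At 1: no right child.
      Visit 23.
      At 23: no right child.
    Visit 12.
    At 12: no right child.
  Visit 28.
  At 28: no right child.
Visit 14.
At 14: no right child.

36, 1, 23, 12, 28, 14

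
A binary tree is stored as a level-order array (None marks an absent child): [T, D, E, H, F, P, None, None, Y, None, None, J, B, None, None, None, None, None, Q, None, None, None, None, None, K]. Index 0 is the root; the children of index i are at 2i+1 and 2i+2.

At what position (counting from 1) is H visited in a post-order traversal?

Post-order visits the left subtree, then the right subtree, then the node.
At T: go left to D.
  At D: go left to H.
    At H: no left child.
    At H: go right to Y.
      At Y: no left child.
      At Y: go right to Q.
        Q is a leaf — visit Q.
      Visit Y.
    Visit H.
  At D: go right to F.
    F is a leaf — visit F.
  Visit D.
At T: go right to E.
  At E: go left to P.
    At P: go left to J.
      At J: no left child.
      At J: go right to K.
        K is a leaf — visit K.
      Visit J.
    At P: go right to B.
      B is a leaf — visit B.
    Visit P.
  At E: no right child.
  Visit E.
Visit T.
Full post-order sequence: Q, Y, H, F, D, K, J, B, P, E, T.

3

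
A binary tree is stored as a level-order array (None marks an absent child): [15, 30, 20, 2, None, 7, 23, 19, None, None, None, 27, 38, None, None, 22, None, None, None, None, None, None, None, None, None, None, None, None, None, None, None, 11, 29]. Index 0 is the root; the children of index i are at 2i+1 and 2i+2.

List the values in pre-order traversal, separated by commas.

Pre-order visits the node, then its left subtree, then its right subtree.
Visit 15.
At 15: go left to 30.
  Visit 30.
  At 30: go left to 2.
    Visit 2.
    At 2: go left to 19.
      Visit 19.
      At 19: go left to 22.
        Visit 22.
        At 22: go left to 11.
          11 is a leaf — visit 11.
        At 22: go right to 29.
          29 is a leaf — visit 29.
      At 19: no right child.
    At 2: no right child.
  At 30: no right child.
At 15: go right to 20.
  Visit 20.
  At 20: go left to 7.
    Visit 7.
    At 7: go left to 27.
      27 is a leaf — visit 27.
    At 7: go right to 38.
      38 is a leaf — visit 38.
  At 20: go right to 23.
    23 is a leaf — visit 23.

15, 30, 2, 19, 22, 11, 29, 20, 7, 27, 38, 23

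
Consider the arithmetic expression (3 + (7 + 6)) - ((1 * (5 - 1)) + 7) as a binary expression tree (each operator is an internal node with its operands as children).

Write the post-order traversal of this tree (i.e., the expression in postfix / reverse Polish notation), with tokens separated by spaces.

3 7 6 + + 1 5 1 - * 7 + -

Post-order on an expression tree gives postfix notation: for each operator, emit left operand, right operand, then the operator.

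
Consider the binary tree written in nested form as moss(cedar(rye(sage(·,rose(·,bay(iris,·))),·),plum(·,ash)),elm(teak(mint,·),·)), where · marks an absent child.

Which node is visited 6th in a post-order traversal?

ash

Post-order visits the left subtree, then the right subtree, then the node.
At moss: go left to cedar.
  At cedar: go left to rye.
    At rye: go left to sage.
      At sage: no left child.
      At sage: go right to rose.
        At rose: no left child.
        At rose: go right to bay.
          At bay: go left to iris.
            iris is a leaf — visit iris.
          At bay: no right child.
          Visit bay.
        Visit rose.
      Visit sage.
    At rye: no right child.
    Visit rye.
  At cedar: go right to plum.
    At plum: no left child.
    At plum: go right to ash.
      ash is a leaf — visit ash.
    Visit plum.
  Visit cedar.
At moss: go right to elm.
  At elm: go left to teak.
    At teak: go left to mint.
      mint is a leaf — visit mint.
    At teak: no right child.
    Visit teak.
  At elm: no right child.
  Visit elm.
Visit moss.
Full post-order sequence: iris, bay, rose, sage, rye, ash, plum, cedar, mint, teak, elm, moss.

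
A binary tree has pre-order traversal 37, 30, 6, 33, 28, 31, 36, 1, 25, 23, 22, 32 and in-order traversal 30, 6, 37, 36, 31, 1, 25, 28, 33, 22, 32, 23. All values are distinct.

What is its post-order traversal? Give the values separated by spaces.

6 30 36 25 1 31 28 32 22 23 33 37

The first element of pre-order is the root; it splits in-order into left and right subtrees.
Root 37: left subtree has 2 nodes {30, 6}, right has 9 {36, 31, 1, 25, 28, 33, 22, 32, 23}.
  Root 30: left subtree has 0 nodes { }, right has 1 {6}.
  Root 33: left subtree has 5 nodes {36, 31, 1, 25, 28}, right has 3 {22, 32, 23}.
    Root 28: left subtree has 4 nodes {36, 31, 1, 25}, right has 0 { }.
      Root 31: left subtree has 1 node {36}, right has 2 {1, 25}.
        Root 1: left subtree has 0 nodes { }, right has 1 {25}.
    Root 23: left subtree has 2 nodes {22, 32}, right has 0 { }.
      Root 22: left subtree has 0 nodes { }, right has 1 {32}.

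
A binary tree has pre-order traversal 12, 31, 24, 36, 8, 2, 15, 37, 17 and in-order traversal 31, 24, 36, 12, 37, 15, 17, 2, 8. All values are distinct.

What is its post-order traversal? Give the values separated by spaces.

The first element of pre-order is the root; it splits in-order into left and right subtrees.
Root 12: left subtree has 3 nodes {31, 24, 36}, right has 5 {37, 15, 17, 2, 8}.
  Root 31: left subtree has 0 nodes { }, right has 2 {24, 36}.
    Root 24: left subtree has 0 nodes { }, right has 1 {36}.
  Root 8: left subtree has 4 nodes {37, 15, 17, 2}, right has 0 { }.
    Root 2: left subtree has 3 nodes {37, 15, 17}, right has 0 { }.
      Root 15: left subtree has 1 node {37}, right has 1 {17}.

36 24 31 37 17 15 2 8 12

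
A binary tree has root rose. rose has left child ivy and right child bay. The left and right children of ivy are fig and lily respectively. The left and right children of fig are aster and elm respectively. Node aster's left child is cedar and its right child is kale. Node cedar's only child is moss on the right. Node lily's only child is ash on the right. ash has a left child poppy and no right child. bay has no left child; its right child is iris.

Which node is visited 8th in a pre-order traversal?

Pre-order visits the node, then its left subtree, then its right subtree.
Visit rose.
At rose: go left to ivy.
  Visit ivy.
  At ivy: go left to fig.
    Visit fig.
    At fig: go left to aster.
      Visit aster.
      At aster: go left to cedar.
        Visit cedar.
        At cedar: no left child.
        At cedar: go right to moss.
          moss is a leaf — visit moss.
      At aster: go right to kale.
        kale is a leaf — visit kale.
    At fig: go right to elm.
      elm is a leaf — visit elm.
  At ivy: go right to lily.
    Visit lily.
    At lily: no left child.
    At lily: go right to ash.
      Visit ash.
      At ash: go left to poppy.
        poppy is a leaf — visit poppy.
      At ash: no right child.
At rose: go right to bay.
  Visit bay.
  At bay: no left child.
  At bay: go right to iris.
    iris is a leaf — visit iris.
Full pre-order sequence: rose, ivy, fig, aster, cedar, moss, kale, elm, lily, ash, poppy, bay, iris.

elm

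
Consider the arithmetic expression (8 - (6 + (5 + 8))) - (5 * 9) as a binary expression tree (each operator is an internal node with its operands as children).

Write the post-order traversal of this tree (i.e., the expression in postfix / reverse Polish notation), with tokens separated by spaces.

8 6 5 8 + + - 5 9 * -

Post-order on an expression tree gives postfix notation: for each operator, emit left operand, right operand, then the operator.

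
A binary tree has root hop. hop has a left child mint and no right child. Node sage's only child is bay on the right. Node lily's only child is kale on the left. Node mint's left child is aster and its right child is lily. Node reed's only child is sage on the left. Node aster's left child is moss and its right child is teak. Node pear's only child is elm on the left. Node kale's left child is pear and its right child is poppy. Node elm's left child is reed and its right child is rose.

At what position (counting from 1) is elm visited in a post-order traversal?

Post-order visits the left subtree, then the right subtree, then the node.
At hop: go left to mint.
  At mint: go left to aster.
    At aster: go left to moss.
      moss is a leaf — visit moss.
    At aster: go right to teak.
      teak is a leaf — visit teak.
    Visit aster.
  At mint: go right to lily.
    At lily: go left to kale.
      At kale: go left to pear.
        At pear: go left to elm.
          At elm: go left to reed.
            At reed: go left to sage.
              At sage: no left child.
              At sage: go right to bay.
                bay is a leaf — visit bay.
              Visit sage.
            At reed: no right child.
            Visit reed.
          At elm: go right to rose.
            rose is a leaf — visit rose.
          Visit elm.
        At pear: no right child.
        Visit pear.
      At kale: go right to poppy.
        poppy is a leaf — visit poppy.
      Visit kale.
    At lily: no right child.
    Visit lily.
  Visit mint.
At hop: no right child.
Visit hop.
Full post-order sequence: moss, teak, aster, bay, sage, reed, rose, elm, pear, poppy, kale, lily, mint, hop.

8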